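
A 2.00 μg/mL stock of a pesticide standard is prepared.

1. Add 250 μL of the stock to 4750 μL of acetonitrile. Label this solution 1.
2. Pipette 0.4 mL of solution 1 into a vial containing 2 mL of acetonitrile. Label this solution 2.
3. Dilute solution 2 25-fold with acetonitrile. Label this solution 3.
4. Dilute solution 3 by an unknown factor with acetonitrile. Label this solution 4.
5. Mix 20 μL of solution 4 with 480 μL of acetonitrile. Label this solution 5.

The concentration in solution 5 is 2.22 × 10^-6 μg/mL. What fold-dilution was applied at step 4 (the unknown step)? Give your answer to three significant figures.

Step 1: 250 μL + 4750 μL = 5000 μL total → factor 5000/250 = 20
Step 2: 0.4 mL + 2 mL = 2.4 mL total → factor 2.4/0.4 = 6
Step 3: 25-fold → factor 25
Step 4: unknown factor x
Step 5: 20 μL + 480 μL = 500 μL total → factor 500/20 = 25
Product of known-step factors = 75000
Overall factor = 2.00 μg/mL / (2.22 × 10^-6 μg/mL) = 9.009 × 10^5
x = 9.009 × 10^5 / 75000 = 12.0

12.0-fold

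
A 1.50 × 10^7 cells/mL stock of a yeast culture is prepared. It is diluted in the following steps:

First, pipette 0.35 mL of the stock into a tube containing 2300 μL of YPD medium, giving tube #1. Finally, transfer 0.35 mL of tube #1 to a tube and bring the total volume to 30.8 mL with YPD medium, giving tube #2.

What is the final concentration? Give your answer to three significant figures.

2.25 × 10^4 cells/mL

Step 1: 0.35 mL + 2300 μL = 2.65 mL total → factor 2.65/0.35 = 7.5714
Step 2: 0.35 mL brought to 30.8 mL → factor 30.8/0.35 = 88
Overall dilution factor = 7.5714 × 88 = 666.29
Final = 1.50 × 10^7 cells/mL / 666.29 = 2.25 × 10^4 cells/mL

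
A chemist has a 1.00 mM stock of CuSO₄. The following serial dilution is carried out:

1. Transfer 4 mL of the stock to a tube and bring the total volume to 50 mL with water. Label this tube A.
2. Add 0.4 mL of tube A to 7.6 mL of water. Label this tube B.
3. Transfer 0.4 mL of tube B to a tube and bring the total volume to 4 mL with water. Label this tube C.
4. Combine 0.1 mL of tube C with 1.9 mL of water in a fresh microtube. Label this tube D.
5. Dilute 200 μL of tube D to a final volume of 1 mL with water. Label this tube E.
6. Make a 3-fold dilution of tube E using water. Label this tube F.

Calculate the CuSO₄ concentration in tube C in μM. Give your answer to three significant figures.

Step 1: 4 mL brought to 50 mL → factor 50/4 = 12.5
Step 2: 0.4 mL + 7.6 mL = 8 mL total → factor 8/0.4 = 20
Step 3: 0.4 mL brought to 4 mL → factor 4/0.4 = 10
Dilution factor through tube C = 12.5 × 20 × 10 = 2500
[tube C] = 1.00 mM / 2500 = 0.0004000 mM = 0.400 μM

0.400 μM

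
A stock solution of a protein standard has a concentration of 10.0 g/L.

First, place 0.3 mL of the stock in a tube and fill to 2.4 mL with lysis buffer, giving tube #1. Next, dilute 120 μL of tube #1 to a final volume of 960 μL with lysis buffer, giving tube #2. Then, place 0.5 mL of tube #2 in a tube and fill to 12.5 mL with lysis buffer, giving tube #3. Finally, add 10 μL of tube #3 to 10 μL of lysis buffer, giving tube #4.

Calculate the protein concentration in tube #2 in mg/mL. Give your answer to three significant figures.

Step 1: 0.3 mL brought to 2.4 mL → factor 2.4/0.3 = 8
Step 2: 120 μL brought to 960 μL → factor 960/120 = 8
Dilution factor through tube #2 = 8 × 8 = 64
[tube #2] = 10.0 g/L / 64 = 0.1562 g/L = 0.156 mg/mL

0.156 mg/mL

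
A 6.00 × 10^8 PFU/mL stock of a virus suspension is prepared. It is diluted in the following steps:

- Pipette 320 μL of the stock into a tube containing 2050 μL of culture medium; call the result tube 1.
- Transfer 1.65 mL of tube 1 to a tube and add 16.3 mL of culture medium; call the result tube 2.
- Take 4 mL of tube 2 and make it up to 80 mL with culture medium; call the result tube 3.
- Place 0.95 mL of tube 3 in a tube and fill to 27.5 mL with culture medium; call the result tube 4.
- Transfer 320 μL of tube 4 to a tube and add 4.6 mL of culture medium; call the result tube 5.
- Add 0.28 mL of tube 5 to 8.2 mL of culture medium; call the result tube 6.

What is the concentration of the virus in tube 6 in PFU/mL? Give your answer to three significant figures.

Step 1: 320 μL + 2050 μL = 2370 μL total → factor 2370/320 = 7.4062
Step 2: 1.65 mL + 16.3 mL = 17.95 mL total → factor 17.95/1.65 = 10.879
Step 3: 4 mL brought to 80 mL → factor 80/4 = 20
Step 4: 0.95 mL brought to 27.5 mL → factor 27.5/0.95 = 28.947
Step 5: 320 μL + 4.6 mL = 4920 μL total → factor 4920/320 = 15.375
Step 6: 0.28 mL + 8.2 mL = 8.48 mL total → factor 8.48/0.28 = 30.286
Overall dilution factor = 7.4062 × 10.879 × 20 × 28.947 × 15.375 × 30.286 = 2.1721 × 10^7
Final = 6.00 × 10^8 PFU/mL / 2.1721 × 10^7 = 27.6 PFU/mL

27.6 PFU/mL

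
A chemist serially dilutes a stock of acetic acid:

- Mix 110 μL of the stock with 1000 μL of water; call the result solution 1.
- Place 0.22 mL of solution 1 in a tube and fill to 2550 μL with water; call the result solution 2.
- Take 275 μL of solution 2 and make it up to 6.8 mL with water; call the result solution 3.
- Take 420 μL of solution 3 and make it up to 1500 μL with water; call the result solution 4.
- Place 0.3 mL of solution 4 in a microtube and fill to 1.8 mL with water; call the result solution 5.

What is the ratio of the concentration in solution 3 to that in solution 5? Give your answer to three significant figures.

Step 1: 110 μL + 1000 μL = 1110 μL total → factor 1110/110 = 10.091
Step 2: 0.22 mL brought to 2550 μL → factor 2.55/0.22 = 11.591
Step 3: 275 μL brought to 6.8 mL → factor 6800/275 = 24.727
Step 4: 420 μL brought to 1500 μL → factor 1500/420 = 3.5714
Step 5: 0.3 mL brought to 1.8 mL → factor 1.8/0.3 = 6
Dilution factor to solution 3 = 2892.2; to solution 5 = 61975
[solution 3]/[solution 5] = (factor to solution 5)/(factor to solution 3) = 61975/2892.2 = 21.4

21.4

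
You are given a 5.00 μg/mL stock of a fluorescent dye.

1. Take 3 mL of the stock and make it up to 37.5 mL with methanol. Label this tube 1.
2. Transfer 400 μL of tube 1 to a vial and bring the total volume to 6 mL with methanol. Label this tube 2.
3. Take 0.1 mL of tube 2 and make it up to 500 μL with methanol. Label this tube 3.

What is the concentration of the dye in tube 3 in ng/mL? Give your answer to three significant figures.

Step 1: 3 mL brought to 37.5 mL → factor 37.5/3 = 12.5
Step 2: 400 μL brought to 6 mL → factor 6000/400 = 15
Step 3: 0.1 mL brought to 500 μL → factor 0.5/0.1 = 5
Overall dilution factor = 12.5 × 15 × 5 = 937.5
Final = 5.00 μg/mL / 937.5 = 0.005333 μg/mL = 5.33 ng/mL

5.33 ng/mL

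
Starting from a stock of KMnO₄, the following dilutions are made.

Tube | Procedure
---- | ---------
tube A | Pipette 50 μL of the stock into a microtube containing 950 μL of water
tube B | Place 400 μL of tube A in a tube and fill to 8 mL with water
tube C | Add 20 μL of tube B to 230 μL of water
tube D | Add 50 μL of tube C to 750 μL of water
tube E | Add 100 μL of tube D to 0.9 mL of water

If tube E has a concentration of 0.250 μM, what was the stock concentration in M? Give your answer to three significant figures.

Step 1: 50 μL + 950 μL = 1000 μL total → factor 1000/50 = 20
Step 2: 400 μL brought to 8 mL → factor 8000/400 = 20
Step 3: 20 μL + 230 μL = 250 μL total → factor 250/20 = 12.5
Step 4: 50 μL + 750 μL = 800 μL total → factor 800/50 = 16
Step 5: 100 μL + 0.9 mL = 1000 μL total → factor 1000/100 = 10
Overall dilution factor = 20 × 20 × 12.5 × 16 × 10 = 8 × 10^5
Stock = 0.250 μM × 8 × 10^5 = 2.000 × 10^5 μM = 0.200 M

0.200 M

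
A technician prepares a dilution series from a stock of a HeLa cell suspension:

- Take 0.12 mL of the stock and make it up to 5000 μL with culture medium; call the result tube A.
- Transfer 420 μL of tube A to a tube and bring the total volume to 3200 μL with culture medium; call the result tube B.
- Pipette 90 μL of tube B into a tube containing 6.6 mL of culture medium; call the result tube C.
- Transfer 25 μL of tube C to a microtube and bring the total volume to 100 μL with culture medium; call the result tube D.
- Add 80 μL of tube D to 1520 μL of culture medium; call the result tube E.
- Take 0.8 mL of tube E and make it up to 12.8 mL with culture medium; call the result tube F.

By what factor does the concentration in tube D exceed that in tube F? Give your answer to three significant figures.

320

Step 1: 0.12 mL brought to 5000 μL → factor 5/0.12 = 41.667
Step 2: 420 μL brought to 3200 μL → factor 3200/420 = 7.619
Step 3: 90 μL + 6.6 mL = 6690 μL total → factor 6690/90 = 74.333
Step 4: 25 μL brought to 100 μL → factor 100/25 = 4
Step 5: 80 μL + 1520 μL = 1600 μL total → factor 1600/80 = 20
Step 6: 0.8 mL brought to 12.8 mL → factor 12.8/0.8 = 16
Dilution factor to tube D = 94392; to tube F = 3.0205 × 10^7
[tube D]/[tube F] = (factor to tube F)/(factor to tube D) = 3.0205 × 10^7/94392 = 320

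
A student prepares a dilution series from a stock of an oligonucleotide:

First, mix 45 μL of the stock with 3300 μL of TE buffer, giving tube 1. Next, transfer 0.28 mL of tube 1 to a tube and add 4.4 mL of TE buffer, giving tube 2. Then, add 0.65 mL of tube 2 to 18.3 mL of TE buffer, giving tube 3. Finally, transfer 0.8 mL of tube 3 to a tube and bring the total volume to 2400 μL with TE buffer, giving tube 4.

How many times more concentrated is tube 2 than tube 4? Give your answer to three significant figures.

Step 1: 45 μL + 3300 μL = 3345 μL total → factor 3345/45 = 74.333
Step 2: 0.28 mL + 4.4 mL = 4.68 mL total → factor 4.68/0.28 = 16.714
Step 3: 0.65 mL + 18.3 mL = 18.95 mL total → factor 18.95/0.65 = 29.154
Step 4: 0.8 mL brought to 2400 μL → factor 2.4/0.8 = 3
Dilution factor to tube 2 = 1242.4; to tube 4 = 1.0866 × 10^5
[tube 2]/[tube 4] = (factor to tube 4)/(factor to tube 2) = 1.0866 × 10^5/1242.4 = 87.5

87.5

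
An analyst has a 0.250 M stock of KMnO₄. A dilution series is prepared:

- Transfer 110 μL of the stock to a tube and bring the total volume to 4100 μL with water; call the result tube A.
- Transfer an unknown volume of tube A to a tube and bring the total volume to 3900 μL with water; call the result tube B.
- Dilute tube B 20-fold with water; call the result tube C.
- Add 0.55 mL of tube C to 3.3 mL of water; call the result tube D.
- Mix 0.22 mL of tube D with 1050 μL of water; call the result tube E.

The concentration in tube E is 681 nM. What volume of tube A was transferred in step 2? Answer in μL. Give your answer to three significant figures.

320 μL

Step 1: 110 μL brought to 4100 μL → factor 4100/110 = 37.273
Step 2: v brought to 3900 μL → factor = 3900 μL/v
Step 3: 20-fold → factor 20
Step 4: 0.55 mL + 3.3 mL = 3.85 mL total → factor 3.85/0.55 = 7
Step 5: 0.22 mL + 1050 μL = 1.27 mL total → factor 1.27/0.22 = 5.7727
Product of known-step factors = 30123
Overall factor = 0.250 M / (681 nM) = 3.6711 × 10^5
Step-2 factor = 3.6711 × 10^5 / 30123 = 12.187
v = 3900 μL / 12.187 = 320 μL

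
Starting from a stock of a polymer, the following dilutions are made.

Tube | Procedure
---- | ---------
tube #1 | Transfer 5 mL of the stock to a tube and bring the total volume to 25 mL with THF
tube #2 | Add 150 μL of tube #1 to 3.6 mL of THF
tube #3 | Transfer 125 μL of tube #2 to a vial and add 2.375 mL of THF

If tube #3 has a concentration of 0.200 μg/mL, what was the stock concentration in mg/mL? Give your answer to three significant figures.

0.500 mg/mL

Step 1: 5 mL brought to 25 mL → factor 25/5 = 5
Step 2: 150 μL + 3.6 mL = 3750 μL total → factor 3750/150 = 25
Step 3: 125 μL + 2.375 mL = 2500 μL total → factor 2500/125 = 20
Overall dilution factor = 5 × 25 × 20 = 2500
Stock = 0.200 μg/mL × 2500 = 500.0 μg/mL = 0.500 mg/mL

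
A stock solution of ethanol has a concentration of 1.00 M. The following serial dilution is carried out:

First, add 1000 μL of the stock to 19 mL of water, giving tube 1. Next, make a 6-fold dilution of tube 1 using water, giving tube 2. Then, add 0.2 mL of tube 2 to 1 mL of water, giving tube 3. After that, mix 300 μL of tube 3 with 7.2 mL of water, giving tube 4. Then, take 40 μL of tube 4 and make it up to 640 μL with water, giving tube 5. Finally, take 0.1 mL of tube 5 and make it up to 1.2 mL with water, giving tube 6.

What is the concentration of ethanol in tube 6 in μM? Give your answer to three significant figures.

Step 1: 1000 μL + 19 mL = 20000 μL total → factor 20000/1000 = 20
Step 2: 6-fold → factor 6
Step 3: 0.2 mL + 1 mL = 1.2 mL total → factor 1.2/0.2 = 6
Step 4: 300 μL + 7.2 mL = 7500 μL total → factor 7500/300 = 25
Step 5: 40 μL brought to 640 μL → factor 640/40 = 16
Step 6: 0.1 mL brought to 1.2 mL → factor 1.2/0.1 = 12
Overall dilution factor = 20 × 6 × 6 × 25 × 16 × 12 = 3.456 × 10^6
Final = 1.00 M / 3.456 × 10^6 = 2.894 × 10^-7 M = 0.289 μM

0.289 μM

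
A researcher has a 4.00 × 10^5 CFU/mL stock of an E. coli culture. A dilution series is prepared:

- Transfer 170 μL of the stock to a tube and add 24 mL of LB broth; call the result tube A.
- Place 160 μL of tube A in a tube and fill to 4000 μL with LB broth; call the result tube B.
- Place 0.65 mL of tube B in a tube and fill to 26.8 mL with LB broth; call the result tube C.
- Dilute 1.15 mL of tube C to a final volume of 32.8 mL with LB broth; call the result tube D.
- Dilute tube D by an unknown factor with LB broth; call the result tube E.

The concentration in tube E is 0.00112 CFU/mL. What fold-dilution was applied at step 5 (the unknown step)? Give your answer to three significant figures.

Step 1: 170 μL + 24 mL = 24170 μL total → factor 24170/170 = 142.18
Step 2: 160 μL brought to 4000 μL → factor 4000/160 = 25
Step 3: 0.65 mL brought to 26.8 mL → factor 26.8/0.65 = 41.231
Step 4: 1.15 mL brought to 32.8 mL → factor 32.8/1.15 = 28.522
Step 5: unknown factor x
Product of known-step factors = 4.1799 × 10^6
Overall factor = 4.00 × 10^5 CFU/mL / (0.00112 CFU/mL) = 3.5714 × 10^8
x = 3.5714 × 10^8 / 4.1799 × 10^6 = 85.4

85.4-fold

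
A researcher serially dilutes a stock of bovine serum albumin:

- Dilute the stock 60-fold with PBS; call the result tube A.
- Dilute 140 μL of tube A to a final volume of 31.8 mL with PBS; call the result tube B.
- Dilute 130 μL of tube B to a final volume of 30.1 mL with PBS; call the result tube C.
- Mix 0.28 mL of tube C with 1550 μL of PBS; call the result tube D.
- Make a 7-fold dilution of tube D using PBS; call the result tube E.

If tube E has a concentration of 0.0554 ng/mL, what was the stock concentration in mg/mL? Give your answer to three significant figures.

8.00 mg/mL

Step 1: 60-fold → factor 60
Step 2: 140 μL brought to 31.8 mL → factor 31800/140 = 227.14
Step 3: 130 μL brought to 30.1 mL → factor 30100/130 = 231.54
Step 4: 0.28 mL + 1550 μL = 1.83 mL total → factor 1.83/0.28 = 6.5357
Step 5: 7-fold → factor 7
Overall dilution factor = 60 × 227.14 × 231.54 × 6.5357 × 7 = 1.4437 × 10^8
Stock = 0.0554 ng/mL × 1.4437 × 10^8 = 7.998 × 10^6 ng/mL = 8.00 mg/mL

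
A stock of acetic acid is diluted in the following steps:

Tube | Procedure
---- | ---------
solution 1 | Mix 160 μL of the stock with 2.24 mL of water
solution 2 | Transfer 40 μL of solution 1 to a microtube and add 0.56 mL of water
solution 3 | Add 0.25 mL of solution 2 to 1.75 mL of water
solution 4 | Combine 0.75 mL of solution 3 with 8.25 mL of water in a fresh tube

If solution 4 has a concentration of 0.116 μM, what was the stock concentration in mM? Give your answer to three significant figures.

Step 1: 160 μL + 2.24 mL = 2400 μL total → factor 2400/160 = 15
Step 2: 40 μL + 0.56 mL = 600 μL total → factor 600/40 = 15
Step 3: 0.25 mL + 1.75 mL = 2 mL total → factor 2/0.25 = 8
Step 4: 0.75 mL + 8.25 mL = 9 mL total → factor 9/0.75 = 12
Overall dilution factor = 15 × 15 × 8 × 12 = 21600
Stock = 0.116 μM × 21600 = 2506 μM = 2.51 mM

2.51 mM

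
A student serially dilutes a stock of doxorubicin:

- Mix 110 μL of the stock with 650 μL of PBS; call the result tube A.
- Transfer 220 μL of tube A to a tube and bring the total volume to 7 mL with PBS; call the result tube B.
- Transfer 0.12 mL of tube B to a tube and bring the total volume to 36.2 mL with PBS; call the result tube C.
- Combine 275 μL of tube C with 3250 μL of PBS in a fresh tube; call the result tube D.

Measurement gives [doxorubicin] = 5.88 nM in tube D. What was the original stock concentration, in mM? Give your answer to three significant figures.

5.00 mM

Step 1: 110 μL + 650 μL = 760 μL total → factor 760/110 = 6.9091
Step 2: 220 μL brought to 7 mL → factor 7000/220 = 31.818
Step 3: 0.12 mL brought to 36.2 mL → factor 36.2/0.12 = 301.67
Step 4: 275 μL + 3250 μL = 3525 μL total → factor 3525/275 = 12.818
Overall dilution factor = 6.9091 × 31.818 × 301.67 × 12.818 = 8.5006 × 10^5
Stock = 5.88 nM × 8.5006 × 10^5 = 4.998 × 10^6 nM = 5.00 mM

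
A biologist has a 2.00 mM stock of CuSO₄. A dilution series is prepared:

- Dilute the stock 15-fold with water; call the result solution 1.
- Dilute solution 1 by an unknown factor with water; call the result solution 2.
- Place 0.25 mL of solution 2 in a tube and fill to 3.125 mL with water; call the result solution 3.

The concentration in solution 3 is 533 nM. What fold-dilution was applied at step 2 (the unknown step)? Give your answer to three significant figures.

Step 1: 15-fold → factor 15
Step 2: unknown factor x
Step 3: 0.25 mL brought to 3.125 mL → factor 3.125/0.25 = 12.5
Product of known-step factors = 187.5
Overall factor = 2.00 mM / (533 nM) = 3752.3
x = 3752.3 / 187.5 = 20.0

20.0-fold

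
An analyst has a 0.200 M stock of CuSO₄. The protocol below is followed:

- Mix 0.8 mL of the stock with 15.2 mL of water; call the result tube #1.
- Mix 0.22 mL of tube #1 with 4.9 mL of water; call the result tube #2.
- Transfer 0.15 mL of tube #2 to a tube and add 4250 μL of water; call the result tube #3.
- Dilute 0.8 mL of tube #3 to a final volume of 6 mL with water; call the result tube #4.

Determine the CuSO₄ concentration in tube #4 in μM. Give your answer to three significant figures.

Step 1: 0.8 mL + 15.2 mL = 16 mL total → factor 16/0.8 = 20
Step 2: 0.22 mL + 4.9 mL = 5.12 mL total → factor 5.12/0.22 = 23.273
Step 3: 0.15 mL + 4250 μL = 4.4 mL total → factor 4.4/0.15 = 29.333
Step 4: 0.8 mL brought to 6 mL → factor 6/0.8 = 7.5
Overall dilution factor = 20 × 23.273 × 29.333 × 7.5 = 1.024 × 10^5
Final = 0.200 M / 1.024 × 10^5 = 1.953 × 10^-6 M = 1.95 μM

1.95 μM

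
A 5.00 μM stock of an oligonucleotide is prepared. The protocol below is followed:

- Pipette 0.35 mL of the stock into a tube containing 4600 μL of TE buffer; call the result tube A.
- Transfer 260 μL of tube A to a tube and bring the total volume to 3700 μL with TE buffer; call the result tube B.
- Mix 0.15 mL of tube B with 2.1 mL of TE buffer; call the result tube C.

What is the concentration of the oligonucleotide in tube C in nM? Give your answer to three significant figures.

1.66 nM

Step 1: 0.35 mL + 4600 μL = 4.95 mL total → factor 4.95/0.35 = 14.143
Step 2: 260 μL brought to 3700 μL → factor 3700/260 = 14.231
Step 3: 0.15 mL + 2.1 mL = 2.25 mL total → factor 2.25/0.15 = 15
Overall dilution factor = 14.143 × 14.231 × 15 = 3019
Final = 5.00 μM / 3019 = 0.001656 μM = 1.66 nM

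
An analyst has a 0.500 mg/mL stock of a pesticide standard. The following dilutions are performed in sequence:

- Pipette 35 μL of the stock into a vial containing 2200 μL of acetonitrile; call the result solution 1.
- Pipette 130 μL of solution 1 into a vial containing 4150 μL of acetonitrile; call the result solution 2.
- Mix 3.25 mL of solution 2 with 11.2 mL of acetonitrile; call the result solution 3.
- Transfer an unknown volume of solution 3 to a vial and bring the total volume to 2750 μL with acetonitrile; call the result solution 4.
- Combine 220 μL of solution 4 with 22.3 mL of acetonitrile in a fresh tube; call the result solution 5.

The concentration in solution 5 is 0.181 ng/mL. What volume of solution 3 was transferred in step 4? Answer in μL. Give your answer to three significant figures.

Step 1: 35 μL + 2200 μL = 2235 μL total → factor 2235/35 = 63.857
Step 2: 130 μL + 4150 μL = 4280 μL total → factor 4280/130 = 32.923
Step 3: 3.25 mL + 11.2 mL = 14.45 mL total → factor 14.45/3.25 = 4.4462
Step 4: v brought to 2750 μL → factor = 2750 μL/v
Step 5: 220 μL + 22.3 mL = 22520 μL total → factor 22520/220 = 102.36
Product of known-step factors = 9.5684 × 10^5
Overall factor = 0.500 mg/mL / (0.181 ng/mL) = 2.7624 × 10^6
Step-4 factor = 2.7624 × 10^6 / 9.5684 × 10^5 = 2.887
v = 2750 μL / 2.887 = 953 μL

953 μL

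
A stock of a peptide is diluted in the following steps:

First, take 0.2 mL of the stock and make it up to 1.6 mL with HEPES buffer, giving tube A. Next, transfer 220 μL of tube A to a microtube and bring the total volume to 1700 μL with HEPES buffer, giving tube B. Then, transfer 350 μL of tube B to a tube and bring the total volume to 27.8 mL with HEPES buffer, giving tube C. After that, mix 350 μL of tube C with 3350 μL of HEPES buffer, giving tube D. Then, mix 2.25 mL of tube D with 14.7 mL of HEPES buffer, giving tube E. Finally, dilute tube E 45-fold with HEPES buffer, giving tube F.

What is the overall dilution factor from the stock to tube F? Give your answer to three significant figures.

Step 1: 0.2 mL brought to 1.6 mL → factor 1.6/0.2 = 8
Step 2: 220 μL brought to 1700 μL → factor 1700/220 = 7.7273
Step 3: 350 μL brought to 27.8 mL → factor 27800/350 = 79.429
Step 4: 350 μL + 3350 μL = 3700 μL total → factor 3700/350 = 10.571
Step 5: 2.25 mL + 14.7 mL = 16.95 mL total → factor 16.95/2.25 = 7.5333
Step 6: 45-fold → factor 45
Overall dilution factor = 8 × 7.7273 × 79.429 × 10.571 × 7.5333 × 45 = 1.7597 × 10^7

1.76 × 10^7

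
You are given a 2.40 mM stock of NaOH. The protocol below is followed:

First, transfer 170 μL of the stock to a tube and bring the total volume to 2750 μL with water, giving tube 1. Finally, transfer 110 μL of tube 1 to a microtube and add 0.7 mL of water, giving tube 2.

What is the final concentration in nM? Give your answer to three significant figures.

Step 1: 170 μL brought to 2750 μL → factor 2750/170 = 16.176
Step 2: 110 μL + 0.7 mL = 810 μL total → factor 810/110 = 7.3636
Overall dilution factor = 16.176 × 7.3636 = 119.12
Final = 2.40 mM / 119.12 = 0.02015 mM = 2.01 × 10^4 nM

2.01 × 10^4 nM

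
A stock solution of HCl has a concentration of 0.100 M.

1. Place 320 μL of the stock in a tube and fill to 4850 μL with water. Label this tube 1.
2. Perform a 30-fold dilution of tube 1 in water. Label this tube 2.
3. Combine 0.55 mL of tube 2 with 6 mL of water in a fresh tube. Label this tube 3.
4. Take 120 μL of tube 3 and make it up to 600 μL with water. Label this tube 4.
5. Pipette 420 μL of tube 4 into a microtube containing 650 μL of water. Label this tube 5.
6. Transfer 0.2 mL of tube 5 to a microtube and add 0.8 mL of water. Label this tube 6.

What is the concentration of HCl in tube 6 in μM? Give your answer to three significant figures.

0.290 μM

Step 1: 320 μL brought to 4850 μL → factor 4850/320 = 15.156
Step 2: 30-fold → factor 30
Step 3: 0.55 mL + 6 mL = 6.55 mL total → factor 6.55/0.55 = 11.909
Step 4: 120 μL brought to 600 μL → factor 600/120 = 5
Step 5: 420 μL + 650 μL = 1070 μL total → factor 1070/420 = 2.5476
Step 6: 0.2 mL + 0.8 mL = 1 mL total → factor 1/0.2 = 5
Overall dilution factor = 15.156 × 30 × 11.909 × 5 × 2.5476 × 5 = 3.4488 × 10^5
Final = 0.100 M / 3.4488 × 10^5 = 2.900 × 10^-7 M = 0.290 μM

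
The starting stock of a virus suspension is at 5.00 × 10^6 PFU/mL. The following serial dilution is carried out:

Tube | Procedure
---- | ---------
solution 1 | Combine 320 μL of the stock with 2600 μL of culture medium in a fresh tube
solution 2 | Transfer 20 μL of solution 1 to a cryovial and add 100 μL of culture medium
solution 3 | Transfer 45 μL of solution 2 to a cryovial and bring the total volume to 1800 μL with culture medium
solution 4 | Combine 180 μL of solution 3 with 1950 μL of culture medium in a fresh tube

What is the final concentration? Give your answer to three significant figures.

193 PFU/mL

Step 1: 320 μL + 2600 μL = 2920 μL total → factor 2920/320 = 9.125
Step 2: 20 μL + 100 μL = 120 μL total → factor 120/20 = 6
Step 3: 45 μL brought to 1800 μL → factor 1800/45 = 40
Step 4: 180 μL + 1950 μL = 2130 μL total → factor 2130/180 = 11.833
Overall dilution factor = 9.125 × 6 × 40 × 11.833 = 25915
Final = 5.00 × 10^6 PFU/mL / 25915 = 193 PFU/mL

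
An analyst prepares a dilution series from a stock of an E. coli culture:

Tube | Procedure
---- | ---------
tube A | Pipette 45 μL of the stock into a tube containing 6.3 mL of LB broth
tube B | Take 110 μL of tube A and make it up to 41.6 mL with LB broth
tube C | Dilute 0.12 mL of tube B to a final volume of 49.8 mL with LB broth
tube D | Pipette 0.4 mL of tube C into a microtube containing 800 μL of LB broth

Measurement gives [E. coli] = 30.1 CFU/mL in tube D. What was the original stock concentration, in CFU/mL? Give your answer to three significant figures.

Step 1: 45 μL + 6.3 mL = 6345 μL total → factor 6345/45 = 141
Step 2: 110 μL brought to 41.6 mL → factor 41600/110 = 378.18
Step 3: 0.12 mL brought to 49.8 mL → factor 49.8/0.12 = 415
Step 4: 0.4 mL + 800 μL = 1.2 mL total → factor 1.2/0.4 = 3
Overall dilution factor = 141 × 378.18 × 415 × 3 = 6.6388 × 10^7
Stock = 30.1 CFU/mL × 6.6388 × 10^7 = 2.00 × 10^9 CFU/mL

2.00 × 10^9 CFU/mL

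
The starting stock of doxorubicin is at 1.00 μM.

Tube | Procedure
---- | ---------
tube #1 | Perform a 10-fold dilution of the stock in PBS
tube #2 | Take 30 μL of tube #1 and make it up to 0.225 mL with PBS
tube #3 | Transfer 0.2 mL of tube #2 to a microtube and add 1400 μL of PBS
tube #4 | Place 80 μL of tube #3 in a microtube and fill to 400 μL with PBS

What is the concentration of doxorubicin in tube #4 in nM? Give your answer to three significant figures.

Step 1: 10-fold → factor 10
Step 2: 30 μL brought to 0.225 mL → factor 225/30 = 7.5
Step 3: 0.2 mL + 1400 μL = 1.6 mL total → factor 1.6/0.2 = 8
Step 4: 80 μL brought to 400 μL → factor 400/80 = 5
Overall dilution factor = 10 × 7.5 × 8 × 5 = 3000
Final = 1.00 μM / 3000 = 0.0003333 μM = 0.333 nM

0.333 nM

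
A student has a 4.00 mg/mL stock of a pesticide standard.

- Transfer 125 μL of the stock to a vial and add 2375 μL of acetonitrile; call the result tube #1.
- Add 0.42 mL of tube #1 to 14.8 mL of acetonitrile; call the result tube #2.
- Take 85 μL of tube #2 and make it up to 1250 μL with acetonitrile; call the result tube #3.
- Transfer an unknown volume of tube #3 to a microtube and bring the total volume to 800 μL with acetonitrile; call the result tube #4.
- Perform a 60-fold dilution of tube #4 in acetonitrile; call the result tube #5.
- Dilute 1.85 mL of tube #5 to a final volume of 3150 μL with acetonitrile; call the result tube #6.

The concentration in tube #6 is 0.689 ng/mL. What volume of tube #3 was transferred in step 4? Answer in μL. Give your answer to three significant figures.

150 μL

Step 1: 125 μL + 2375 μL = 2500 μL total → factor 2500/125 = 20
Step 2: 0.42 mL + 14.8 mL = 15.22 mL total → factor 15.22/0.42 = 36.238
Step 3: 85 μL brought to 1250 μL → factor 1250/85 = 14.706
Step 4: v brought to 800 μL → factor = 800 μL/v
Step 5: 60-fold → factor 60
Step 6: 1.85 mL brought to 3150 μL → factor 3.15/1.85 = 1.7027
Product of known-step factors = 1.0889 × 10^6
Overall factor = 4.00 mg/mL / (0.689 ng/mL) = 5.8055 × 10^6
Step-4 factor = 5.8055 × 10^6 / 1.0889 × 10^6 = 5.3317
v = 800 μL / 5.3317 = 150 μL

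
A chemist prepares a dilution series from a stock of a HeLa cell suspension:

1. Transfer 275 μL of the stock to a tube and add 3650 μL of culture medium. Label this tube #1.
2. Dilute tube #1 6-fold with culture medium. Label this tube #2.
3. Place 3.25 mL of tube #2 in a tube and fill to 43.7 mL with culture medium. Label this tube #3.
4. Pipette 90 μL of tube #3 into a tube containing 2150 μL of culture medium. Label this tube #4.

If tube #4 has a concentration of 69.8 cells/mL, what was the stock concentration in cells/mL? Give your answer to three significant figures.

2.00 × 10^6 cells/mL

Step 1: 275 μL + 3650 μL = 3925 μL total → factor 3925/275 = 14.273
Step 2: 6-fold → factor 6
Step 3: 3.25 mL brought to 43.7 mL → factor 43.7/3.25 = 13.446
Step 4: 90 μL + 2150 μL = 2240 μL total → factor 2240/90 = 24.889
Overall dilution factor = 14.273 × 6 × 13.446 × 24.889 = 28659
Stock = 69.8 cells/mL × 28659 = 2.00 × 10^6 cells/mL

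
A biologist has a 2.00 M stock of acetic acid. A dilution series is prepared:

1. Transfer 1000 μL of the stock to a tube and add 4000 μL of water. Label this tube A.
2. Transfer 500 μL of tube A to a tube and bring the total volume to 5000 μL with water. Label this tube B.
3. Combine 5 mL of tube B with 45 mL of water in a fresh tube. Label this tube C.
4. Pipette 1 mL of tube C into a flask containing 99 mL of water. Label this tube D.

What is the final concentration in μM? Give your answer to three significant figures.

40.0 μM

Step 1: 1000 μL + 4000 μL = 5000 μL total → factor 5000/1000 = 5
Step 2: 500 μL brought to 5000 μL → factor 5000/500 = 10
Step 3: 5 mL + 45 mL = 50 mL total → factor 50/5 = 10
Step 4: 1 mL + 99 mL = 100 mL total → factor 100/1 = 100
Overall dilution factor = 5 × 10 × 10 × 100 = 50000
Final = 2.00 M / 50000 = 4.000 × 10^-5 M = 40.0 μM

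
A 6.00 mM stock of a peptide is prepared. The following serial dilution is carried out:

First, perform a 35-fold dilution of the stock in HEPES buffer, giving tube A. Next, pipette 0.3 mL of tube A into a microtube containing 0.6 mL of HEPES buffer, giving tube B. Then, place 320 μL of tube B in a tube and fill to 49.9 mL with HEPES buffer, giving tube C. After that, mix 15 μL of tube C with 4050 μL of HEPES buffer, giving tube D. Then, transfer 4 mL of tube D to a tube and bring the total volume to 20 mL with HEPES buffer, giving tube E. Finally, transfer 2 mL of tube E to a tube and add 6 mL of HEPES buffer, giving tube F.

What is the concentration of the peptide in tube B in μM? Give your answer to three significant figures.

Step 1: 35-fold → factor 35
Step 2: 0.3 mL + 0.6 mL = 0.9 mL total → factor 0.9/0.3 = 3
Dilution factor through tube B = 35 × 3 = 105
[tube B] = 6.00 mM / 105 = 0.05714 mM = 57.1 μM

57.1 μM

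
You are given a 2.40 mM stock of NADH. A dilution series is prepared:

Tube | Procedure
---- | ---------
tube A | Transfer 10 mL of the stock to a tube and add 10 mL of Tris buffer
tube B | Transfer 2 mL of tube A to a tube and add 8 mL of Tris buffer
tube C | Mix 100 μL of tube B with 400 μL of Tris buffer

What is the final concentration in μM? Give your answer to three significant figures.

Step 1: 10 mL + 10 mL = 20 mL total → factor 20/10 = 2
Step 2: 2 mL + 8 mL = 10 mL total → factor 10/2 = 5
Step 3: 100 μL + 400 μL = 500 μL total → factor 500/100 = 5
Overall dilution factor = 2 × 5 × 5 = 50
Final = 2.40 mM / 50 = 0.04800 mM = 48.0 μM

48.0 μM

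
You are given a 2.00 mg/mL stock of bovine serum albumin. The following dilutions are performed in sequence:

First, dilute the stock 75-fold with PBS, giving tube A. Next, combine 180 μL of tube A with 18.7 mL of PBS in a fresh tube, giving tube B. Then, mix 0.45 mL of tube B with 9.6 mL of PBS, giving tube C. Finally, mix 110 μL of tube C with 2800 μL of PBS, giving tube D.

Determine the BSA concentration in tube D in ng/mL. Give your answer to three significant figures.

Step 1: 75-fold → factor 75
Step 2: 180 μL + 18.7 mL = 18880 μL total → factor 18880/180 = 104.89
Step 3: 0.45 mL + 9.6 mL = 10.05 mL total → factor 10.05/0.45 = 22.333
Step 4: 110 μL + 2800 μL = 2910 μL total → factor 2910/110 = 26.455
Overall dilution factor = 75 × 104.89 × 22.333 × 26.455 = 4.6478 × 10^6
Final = 2.00 mg/mL / 4.6478 × 10^6 = 4.303 × 10^-7 mg/mL = 0.430 ng/mL

0.430 ng/mL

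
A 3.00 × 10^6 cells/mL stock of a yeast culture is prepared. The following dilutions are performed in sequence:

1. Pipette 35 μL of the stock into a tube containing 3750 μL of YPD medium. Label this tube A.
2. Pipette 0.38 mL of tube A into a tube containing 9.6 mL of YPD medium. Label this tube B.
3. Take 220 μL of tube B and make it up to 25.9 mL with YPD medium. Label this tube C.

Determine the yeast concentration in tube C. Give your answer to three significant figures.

8.97 cells/mL

Step 1: 35 μL + 3750 μL = 3785 μL total → factor 3785/35 = 108.14
Step 2: 0.38 mL + 9.6 mL = 9.98 mL total → factor 9.98/0.38 = 26.263
Step 3: 220 μL brought to 25.9 mL → factor 25900/220 = 117.73
Overall dilution factor = 108.14 × 26.263 × 117.73 = 3.3437 × 10^5
Final = 3.00 × 10^6 cells/mL / 3.3437 × 10^5 = 8.97 cells/mL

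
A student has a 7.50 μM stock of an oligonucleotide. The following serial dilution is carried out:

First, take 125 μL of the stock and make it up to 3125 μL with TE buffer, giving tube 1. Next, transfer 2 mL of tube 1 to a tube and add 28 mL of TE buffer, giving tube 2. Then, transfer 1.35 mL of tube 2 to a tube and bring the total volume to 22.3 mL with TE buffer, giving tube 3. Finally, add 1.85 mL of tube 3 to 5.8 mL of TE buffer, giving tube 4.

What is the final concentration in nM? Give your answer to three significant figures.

0.293 nM

Step 1: 125 μL brought to 3125 μL → factor 3125/125 = 25
Step 2: 2 mL + 28 mL = 30 mL total → factor 30/2 = 15
Step 3: 1.35 mL brought to 22.3 mL → factor 22.3/1.35 = 16.519
Step 4: 1.85 mL + 5.8 mL = 7.65 mL total → factor 7.65/1.85 = 4.1351
Overall dilution factor = 25 × 15 × 16.519 × 4.1351 = 25615
Final = 7.50 μM / 25615 = 0.0002928 μM = 0.293 nM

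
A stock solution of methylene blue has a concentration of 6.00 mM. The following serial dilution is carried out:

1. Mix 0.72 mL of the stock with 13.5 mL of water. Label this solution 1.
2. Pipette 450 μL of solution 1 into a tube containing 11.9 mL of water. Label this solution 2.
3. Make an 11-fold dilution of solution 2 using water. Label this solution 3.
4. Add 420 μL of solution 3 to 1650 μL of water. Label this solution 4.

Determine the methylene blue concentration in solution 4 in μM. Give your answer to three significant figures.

0.204 μM

Step 1: 0.72 mL + 13.5 mL = 14.22 mL total → factor 14.22/0.72 = 19.75
Step 2: 450 μL + 11.9 mL = 12350 μL total → factor 12350/450 = 27.444
Step 3: 11-fold → factor 11
Step 4: 420 μL + 1650 μL = 2070 μL total → factor 2070/420 = 4.9286
Overall dilution factor = 19.75 × 27.444 × 11 × 4.9286 = 29386
Final = 6.00 mM / 29386 = 0.0002042 mM = 0.204 μM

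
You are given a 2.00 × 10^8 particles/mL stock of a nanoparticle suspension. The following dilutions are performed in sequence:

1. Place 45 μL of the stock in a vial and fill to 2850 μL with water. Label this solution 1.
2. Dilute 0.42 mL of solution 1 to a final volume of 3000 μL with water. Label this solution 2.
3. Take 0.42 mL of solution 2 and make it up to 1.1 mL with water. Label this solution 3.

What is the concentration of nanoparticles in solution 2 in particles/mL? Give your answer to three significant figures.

Step 1: 45 μL brought to 2850 μL → factor 2850/45 = 63.333
Step 2: 0.42 mL brought to 3000 μL → factor 3/0.42 = 7.1429
Dilution factor through solution 2 = 63.333 × 7.1429 = 452.38
[solution 2] = 2.00 × 10^8 particles/mL / 452.38 = 4.42 × 10^5 particles/mL

4.42 × 10^5 particles/mL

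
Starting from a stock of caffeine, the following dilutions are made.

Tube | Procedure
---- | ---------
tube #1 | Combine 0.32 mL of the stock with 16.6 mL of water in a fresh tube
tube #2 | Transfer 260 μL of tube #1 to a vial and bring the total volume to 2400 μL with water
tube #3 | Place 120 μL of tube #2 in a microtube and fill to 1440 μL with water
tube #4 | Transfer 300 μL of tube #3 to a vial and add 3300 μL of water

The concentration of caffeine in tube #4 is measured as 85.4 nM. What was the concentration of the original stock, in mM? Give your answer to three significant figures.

Step 1: 0.32 mL + 16.6 mL = 16.92 mL total → factor 16.92/0.32 = 52.875
Step 2: 260 μL brought to 2400 μL → factor 2400/260 = 9.2308
Step 3: 120 μL brought to 1440 μL → factor 1440/120 = 12
Step 4: 300 μL + 3300 μL = 3600 μL total → factor 3600/300 = 12
Overall dilution factor = 52.875 × 9.2308 × 12 × 12 = 70283
Stock = 85.4 nM × 70283 = 6.002 × 10^6 nM = 6.00 mM

6.00 mM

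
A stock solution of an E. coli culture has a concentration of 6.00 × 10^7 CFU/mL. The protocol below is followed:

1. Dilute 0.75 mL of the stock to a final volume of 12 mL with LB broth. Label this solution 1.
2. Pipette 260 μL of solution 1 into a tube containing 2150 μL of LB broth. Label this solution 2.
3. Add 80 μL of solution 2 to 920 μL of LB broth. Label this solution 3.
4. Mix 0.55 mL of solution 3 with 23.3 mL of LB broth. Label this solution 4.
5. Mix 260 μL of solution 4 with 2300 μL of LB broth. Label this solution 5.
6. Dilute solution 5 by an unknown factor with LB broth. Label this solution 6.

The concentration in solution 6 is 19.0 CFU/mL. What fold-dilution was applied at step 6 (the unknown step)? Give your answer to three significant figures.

3.99-fold

Step 1: 0.75 mL brought to 12 mL → factor 12/0.75 = 16
Step 2: 260 μL + 2150 μL = 2410 μL total → factor 2410/260 = 9.2692
Step 3: 80 μL + 920 μL = 1000 μL total → factor 1000/80 = 12.5
Step 4: 0.55 mL + 23.3 mL = 23.85 mL total → factor 23.85/0.55 = 43.364
Step 5: 260 μL + 2300 μL = 2560 μL total → factor 2560/260 = 9.8462
Step 6: unknown factor x
Product of known-step factors = 7.9153 × 10^5
Overall factor = 6.00 × 10^7 CFU/mL / (19.0 CFU/mL) = 3.1579 × 10^6
x = 3.1579 × 10^6 / 7.9153 × 10^5 = 3.99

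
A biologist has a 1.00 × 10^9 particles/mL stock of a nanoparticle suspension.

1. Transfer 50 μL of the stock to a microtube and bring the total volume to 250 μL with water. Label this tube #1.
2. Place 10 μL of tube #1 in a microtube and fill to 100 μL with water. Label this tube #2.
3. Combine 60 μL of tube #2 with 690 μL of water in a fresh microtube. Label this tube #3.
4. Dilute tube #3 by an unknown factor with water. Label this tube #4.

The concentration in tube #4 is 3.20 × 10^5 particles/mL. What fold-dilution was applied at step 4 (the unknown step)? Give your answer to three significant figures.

5.00-fold

Step 1: 50 μL brought to 250 μL → factor 250/50 = 5
Step 2: 10 μL brought to 100 μL → factor 100/10 = 10
Step 3: 60 μL + 690 μL = 750 μL total → factor 750/60 = 12.5
Step 4: unknown factor x
Product of known-step factors = 625
Overall factor = 1.00 × 10^9 particles/mL / (3.20 × 10^5 particles/mL) = 3125
x = 3125 / 625 = 5.00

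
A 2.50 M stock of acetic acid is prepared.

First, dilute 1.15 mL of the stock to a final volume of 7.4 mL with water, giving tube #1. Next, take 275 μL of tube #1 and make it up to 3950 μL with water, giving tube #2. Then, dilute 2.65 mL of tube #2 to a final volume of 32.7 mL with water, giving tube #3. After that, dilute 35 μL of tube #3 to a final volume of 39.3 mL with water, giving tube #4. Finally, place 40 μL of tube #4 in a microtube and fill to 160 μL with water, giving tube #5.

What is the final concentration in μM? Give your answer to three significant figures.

0.488 μM

Step 1: 1.15 mL brought to 7.4 mL → factor 7.4/1.15 = 6.4348
Step 2: 275 μL brought to 3950 μL → factor 3950/275 = 14.364
Step 3: 2.65 mL brought to 32.7 mL → factor 32.7/2.65 = 12.34
Step 4: 35 μL brought to 39.3 mL → factor 39300/35 = 1122.9
Step 5: 40 μL brought to 160 μL → factor 160/40 = 4
Overall dilution factor = 6.4348 × 14.364 × 12.34 × 1122.9 × 4 = 5.1225 × 10^6
Final = 2.50 M / 5.1225 × 10^6 = 4.880 × 10^-7 M = 0.488 μM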